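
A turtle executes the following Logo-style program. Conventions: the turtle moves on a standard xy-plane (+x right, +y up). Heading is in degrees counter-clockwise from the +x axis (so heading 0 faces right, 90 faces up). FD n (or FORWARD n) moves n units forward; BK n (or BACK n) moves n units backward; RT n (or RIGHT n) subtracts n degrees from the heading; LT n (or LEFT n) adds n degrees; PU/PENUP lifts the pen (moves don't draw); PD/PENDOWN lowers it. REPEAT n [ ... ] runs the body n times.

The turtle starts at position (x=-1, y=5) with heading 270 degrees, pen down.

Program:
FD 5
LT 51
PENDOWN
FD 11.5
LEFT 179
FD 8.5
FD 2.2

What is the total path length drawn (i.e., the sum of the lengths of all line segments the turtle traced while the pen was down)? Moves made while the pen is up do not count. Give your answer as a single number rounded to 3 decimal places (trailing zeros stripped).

Executing turtle program step by step:
Start: pos=(-1,5), heading=270, pen down
FD 5: (-1,5) -> (-1,0) [heading=270, draw]
LT 51: heading 270 -> 321
PD: pen down
FD 11.5: (-1,0) -> (7.937,-7.237) [heading=321, draw]
LT 179: heading 321 -> 140
FD 8.5: (7.937,-7.237) -> (1.426,-1.773) [heading=140, draw]
FD 2.2: (1.426,-1.773) -> (-0.259,-0.359) [heading=140, draw]
Final: pos=(-0.259,-0.359), heading=140, 4 segment(s) drawn

Segment lengths:
  seg 1: (-1,5) -> (-1,0), length = 5
  seg 2: (-1,0) -> (7.937,-7.237), length = 11.5
  seg 3: (7.937,-7.237) -> (1.426,-1.773), length = 8.5
  seg 4: (1.426,-1.773) -> (-0.259,-0.359), length = 2.2
Total = 27.2

Answer: 27.2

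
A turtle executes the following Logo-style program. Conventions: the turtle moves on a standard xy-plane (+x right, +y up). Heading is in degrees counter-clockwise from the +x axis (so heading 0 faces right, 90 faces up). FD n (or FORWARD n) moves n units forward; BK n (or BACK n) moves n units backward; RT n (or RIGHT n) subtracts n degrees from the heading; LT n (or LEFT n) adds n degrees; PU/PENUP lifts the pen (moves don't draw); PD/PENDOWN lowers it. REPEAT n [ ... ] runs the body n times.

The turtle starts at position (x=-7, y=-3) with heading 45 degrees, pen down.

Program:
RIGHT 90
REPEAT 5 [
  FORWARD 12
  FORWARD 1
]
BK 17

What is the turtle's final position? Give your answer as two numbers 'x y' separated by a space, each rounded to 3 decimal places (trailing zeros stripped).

Answer: 26.941 -36.941

Derivation:
Executing turtle program step by step:
Start: pos=(-7,-3), heading=45, pen down
RT 90: heading 45 -> 315
REPEAT 5 [
  -- iteration 1/5 --
  FD 12: (-7,-3) -> (1.485,-11.485) [heading=315, draw]
  FD 1: (1.485,-11.485) -> (2.192,-12.192) [heading=315, draw]
  -- iteration 2/5 --
  FD 12: (2.192,-12.192) -> (10.678,-20.678) [heading=315, draw]
  FD 1: (10.678,-20.678) -> (11.385,-21.385) [heading=315, draw]
  -- iteration 3/5 --
  FD 12: (11.385,-21.385) -> (19.87,-29.87) [heading=315, draw]
  FD 1: (19.87,-29.87) -> (20.577,-30.577) [heading=315, draw]
  -- iteration 4/5 --
  FD 12: (20.577,-30.577) -> (29.062,-39.062) [heading=315, draw]
  FD 1: (29.062,-39.062) -> (29.77,-39.77) [heading=315, draw]
  -- iteration 5/5 --
  FD 12: (29.77,-39.77) -> (38.255,-48.255) [heading=315, draw]
  FD 1: (38.255,-48.255) -> (38.962,-48.962) [heading=315, draw]
]
BK 17: (38.962,-48.962) -> (26.941,-36.941) [heading=315, draw]
Final: pos=(26.941,-36.941), heading=315, 11 segment(s) drawn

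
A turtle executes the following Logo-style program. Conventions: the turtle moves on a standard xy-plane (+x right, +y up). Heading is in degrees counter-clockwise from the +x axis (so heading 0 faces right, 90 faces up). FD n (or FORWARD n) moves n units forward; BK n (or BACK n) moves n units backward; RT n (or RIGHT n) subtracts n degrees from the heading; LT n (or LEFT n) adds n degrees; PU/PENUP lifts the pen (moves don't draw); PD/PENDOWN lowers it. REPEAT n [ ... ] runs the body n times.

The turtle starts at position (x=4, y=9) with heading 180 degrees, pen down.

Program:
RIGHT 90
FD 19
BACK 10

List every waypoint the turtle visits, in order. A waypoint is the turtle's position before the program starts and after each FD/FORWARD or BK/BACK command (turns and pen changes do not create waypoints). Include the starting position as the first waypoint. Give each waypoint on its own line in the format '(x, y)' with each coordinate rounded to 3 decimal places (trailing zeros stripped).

Answer: (4, 9)
(4, 28)
(4, 18)

Derivation:
Executing turtle program step by step:
Start: pos=(4,9), heading=180, pen down
RT 90: heading 180 -> 90
FD 19: (4,9) -> (4,28) [heading=90, draw]
BK 10: (4,28) -> (4,18) [heading=90, draw]
Final: pos=(4,18), heading=90, 2 segment(s) drawn
Waypoints (3 total):
(4, 9)
(4, 28)
(4, 18)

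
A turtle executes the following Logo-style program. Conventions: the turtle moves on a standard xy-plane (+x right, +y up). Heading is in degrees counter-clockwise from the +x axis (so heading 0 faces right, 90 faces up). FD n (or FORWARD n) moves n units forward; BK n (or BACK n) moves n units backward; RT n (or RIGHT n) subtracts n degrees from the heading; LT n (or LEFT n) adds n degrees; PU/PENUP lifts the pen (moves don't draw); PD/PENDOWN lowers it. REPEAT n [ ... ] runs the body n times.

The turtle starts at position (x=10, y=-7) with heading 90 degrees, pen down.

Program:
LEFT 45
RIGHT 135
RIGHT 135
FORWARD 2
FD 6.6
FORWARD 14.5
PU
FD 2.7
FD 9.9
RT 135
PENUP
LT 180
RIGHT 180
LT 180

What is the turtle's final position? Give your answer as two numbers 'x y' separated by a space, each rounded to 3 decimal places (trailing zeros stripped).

Answer: -15.244 -32.244

Derivation:
Executing turtle program step by step:
Start: pos=(10,-7), heading=90, pen down
LT 45: heading 90 -> 135
RT 135: heading 135 -> 0
RT 135: heading 0 -> 225
FD 2: (10,-7) -> (8.586,-8.414) [heading=225, draw]
FD 6.6: (8.586,-8.414) -> (3.919,-13.081) [heading=225, draw]
FD 14.5: (3.919,-13.081) -> (-6.334,-23.334) [heading=225, draw]
PU: pen up
FD 2.7: (-6.334,-23.334) -> (-8.243,-25.243) [heading=225, move]
FD 9.9: (-8.243,-25.243) -> (-15.244,-32.244) [heading=225, move]
RT 135: heading 225 -> 90
PU: pen up
LT 180: heading 90 -> 270
RT 180: heading 270 -> 90
LT 180: heading 90 -> 270
Final: pos=(-15.244,-32.244), heading=270, 3 segment(s) drawn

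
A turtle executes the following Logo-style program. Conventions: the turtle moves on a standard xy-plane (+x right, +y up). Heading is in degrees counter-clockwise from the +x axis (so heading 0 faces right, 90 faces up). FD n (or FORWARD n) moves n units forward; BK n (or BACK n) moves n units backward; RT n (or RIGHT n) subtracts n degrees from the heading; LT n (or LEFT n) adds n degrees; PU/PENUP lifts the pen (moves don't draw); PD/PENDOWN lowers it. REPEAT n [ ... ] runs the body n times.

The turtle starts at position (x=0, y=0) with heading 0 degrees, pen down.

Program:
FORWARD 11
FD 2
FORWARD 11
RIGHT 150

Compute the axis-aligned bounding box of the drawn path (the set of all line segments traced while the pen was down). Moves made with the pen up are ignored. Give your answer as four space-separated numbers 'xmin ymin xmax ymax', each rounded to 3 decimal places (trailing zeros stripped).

Executing turtle program step by step:
Start: pos=(0,0), heading=0, pen down
FD 11: (0,0) -> (11,0) [heading=0, draw]
FD 2: (11,0) -> (13,0) [heading=0, draw]
FD 11: (13,0) -> (24,0) [heading=0, draw]
RT 150: heading 0 -> 210
Final: pos=(24,0), heading=210, 3 segment(s) drawn

Segment endpoints: x in {0, 11, 13, 24}, y in {0}
xmin=0, ymin=0, xmax=24, ymax=0

Answer: 0 0 24 0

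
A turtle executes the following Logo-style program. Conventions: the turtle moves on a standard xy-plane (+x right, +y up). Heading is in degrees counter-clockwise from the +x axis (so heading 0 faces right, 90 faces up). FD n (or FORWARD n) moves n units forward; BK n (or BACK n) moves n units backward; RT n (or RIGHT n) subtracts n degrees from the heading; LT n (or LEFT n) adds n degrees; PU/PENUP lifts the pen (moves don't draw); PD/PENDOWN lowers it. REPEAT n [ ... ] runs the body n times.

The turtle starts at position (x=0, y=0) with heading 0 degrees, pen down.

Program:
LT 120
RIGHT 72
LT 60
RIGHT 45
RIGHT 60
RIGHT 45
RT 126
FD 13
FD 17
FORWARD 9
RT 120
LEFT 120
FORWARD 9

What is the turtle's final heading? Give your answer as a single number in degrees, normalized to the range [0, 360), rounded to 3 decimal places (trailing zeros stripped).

Executing turtle program step by step:
Start: pos=(0,0), heading=0, pen down
LT 120: heading 0 -> 120
RT 72: heading 120 -> 48
LT 60: heading 48 -> 108
RT 45: heading 108 -> 63
RT 60: heading 63 -> 3
RT 45: heading 3 -> 318
RT 126: heading 318 -> 192
FD 13: (0,0) -> (-12.716,-2.703) [heading=192, draw]
FD 17: (-12.716,-2.703) -> (-29.344,-6.237) [heading=192, draw]
FD 9: (-29.344,-6.237) -> (-38.148,-8.109) [heading=192, draw]
RT 120: heading 192 -> 72
LT 120: heading 72 -> 192
FD 9: (-38.148,-8.109) -> (-46.951,-9.98) [heading=192, draw]
Final: pos=(-46.951,-9.98), heading=192, 4 segment(s) drawn

Answer: 192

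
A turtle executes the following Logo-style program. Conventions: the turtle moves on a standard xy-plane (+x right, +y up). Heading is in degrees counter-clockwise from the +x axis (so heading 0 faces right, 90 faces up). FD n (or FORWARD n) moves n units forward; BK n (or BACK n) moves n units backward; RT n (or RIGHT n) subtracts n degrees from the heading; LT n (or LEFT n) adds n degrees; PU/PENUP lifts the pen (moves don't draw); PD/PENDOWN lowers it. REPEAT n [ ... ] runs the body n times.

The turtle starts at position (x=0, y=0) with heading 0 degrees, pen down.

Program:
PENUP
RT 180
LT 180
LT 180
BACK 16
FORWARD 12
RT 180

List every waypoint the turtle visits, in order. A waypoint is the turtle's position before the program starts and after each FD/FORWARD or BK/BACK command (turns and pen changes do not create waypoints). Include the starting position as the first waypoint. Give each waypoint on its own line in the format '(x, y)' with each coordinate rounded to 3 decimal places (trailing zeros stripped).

Answer: (0, 0)
(16, 0)
(4, 0)

Derivation:
Executing turtle program step by step:
Start: pos=(0,0), heading=0, pen down
PU: pen up
RT 180: heading 0 -> 180
LT 180: heading 180 -> 0
LT 180: heading 0 -> 180
BK 16: (0,0) -> (16,0) [heading=180, move]
FD 12: (16,0) -> (4,0) [heading=180, move]
RT 180: heading 180 -> 0
Final: pos=(4,0), heading=0, 0 segment(s) drawn
Waypoints (3 total):
(0, 0)
(16, 0)
(4, 0)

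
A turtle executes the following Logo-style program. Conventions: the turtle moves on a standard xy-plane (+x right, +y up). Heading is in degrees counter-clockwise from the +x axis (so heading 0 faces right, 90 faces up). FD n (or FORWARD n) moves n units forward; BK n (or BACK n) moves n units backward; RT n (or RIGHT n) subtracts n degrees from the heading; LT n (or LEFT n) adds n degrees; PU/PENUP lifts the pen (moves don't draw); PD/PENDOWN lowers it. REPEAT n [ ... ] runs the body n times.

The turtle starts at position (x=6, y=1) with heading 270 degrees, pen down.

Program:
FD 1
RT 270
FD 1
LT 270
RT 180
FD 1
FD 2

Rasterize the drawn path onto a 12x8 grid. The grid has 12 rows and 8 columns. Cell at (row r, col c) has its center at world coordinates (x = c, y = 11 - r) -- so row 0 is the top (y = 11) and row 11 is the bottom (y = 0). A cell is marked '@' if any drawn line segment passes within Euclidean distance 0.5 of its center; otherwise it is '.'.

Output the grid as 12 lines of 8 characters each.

Segment 0: (6,1) -> (6,0)
Segment 1: (6,0) -> (7,0)
Segment 2: (7,0) -> (7,1)
Segment 3: (7,1) -> (7,3)

Answer: ........
........
........
........
........
........
........
........
.......@
.......@
......@@
......@@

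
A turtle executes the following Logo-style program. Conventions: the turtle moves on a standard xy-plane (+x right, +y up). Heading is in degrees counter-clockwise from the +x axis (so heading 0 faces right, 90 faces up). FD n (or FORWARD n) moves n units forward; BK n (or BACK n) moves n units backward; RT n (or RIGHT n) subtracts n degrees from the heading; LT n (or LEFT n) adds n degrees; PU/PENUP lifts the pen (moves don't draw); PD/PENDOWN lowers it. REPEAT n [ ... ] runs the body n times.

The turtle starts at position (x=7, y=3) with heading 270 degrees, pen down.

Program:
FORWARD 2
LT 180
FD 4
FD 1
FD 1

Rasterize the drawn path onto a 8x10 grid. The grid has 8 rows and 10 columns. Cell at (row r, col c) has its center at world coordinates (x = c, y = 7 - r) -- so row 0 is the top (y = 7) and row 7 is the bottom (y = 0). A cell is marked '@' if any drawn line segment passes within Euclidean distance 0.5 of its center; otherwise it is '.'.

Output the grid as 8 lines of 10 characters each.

Segment 0: (7,3) -> (7,1)
Segment 1: (7,1) -> (7,5)
Segment 2: (7,5) -> (7,6)
Segment 3: (7,6) -> (7,7)

Answer: .......@..
.......@..
.......@..
.......@..
.......@..
.......@..
.......@..
..........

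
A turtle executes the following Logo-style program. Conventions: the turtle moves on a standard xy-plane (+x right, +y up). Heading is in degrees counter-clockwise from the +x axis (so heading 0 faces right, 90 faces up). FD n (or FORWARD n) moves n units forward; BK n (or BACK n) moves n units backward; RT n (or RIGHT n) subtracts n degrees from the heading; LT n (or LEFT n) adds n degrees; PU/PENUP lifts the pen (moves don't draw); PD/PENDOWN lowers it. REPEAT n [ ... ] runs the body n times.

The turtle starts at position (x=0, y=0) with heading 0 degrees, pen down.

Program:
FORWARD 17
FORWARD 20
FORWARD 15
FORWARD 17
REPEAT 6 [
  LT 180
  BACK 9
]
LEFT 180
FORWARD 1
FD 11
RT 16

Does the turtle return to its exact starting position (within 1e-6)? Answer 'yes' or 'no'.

Executing turtle program step by step:
Start: pos=(0,0), heading=0, pen down
FD 17: (0,0) -> (17,0) [heading=0, draw]
FD 20: (17,0) -> (37,0) [heading=0, draw]
FD 15: (37,0) -> (52,0) [heading=0, draw]
FD 17: (52,0) -> (69,0) [heading=0, draw]
REPEAT 6 [
  -- iteration 1/6 --
  LT 180: heading 0 -> 180
  BK 9: (69,0) -> (78,0) [heading=180, draw]
  -- iteration 2/6 --
  LT 180: heading 180 -> 0
  BK 9: (78,0) -> (69,0) [heading=0, draw]
  -- iteration 3/6 --
  LT 180: heading 0 -> 180
  BK 9: (69,0) -> (78,0) [heading=180, draw]
  -- iteration 4/6 --
  LT 180: heading 180 -> 0
  BK 9: (78,0) -> (69,0) [heading=0, draw]
  -- iteration 5/6 --
  LT 180: heading 0 -> 180
  BK 9: (69,0) -> (78,0) [heading=180, draw]
  -- iteration 6/6 --
  LT 180: heading 180 -> 0
  BK 9: (78,0) -> (69,0) [heading=0, draw]
]
LT 180: heading 0 -> 180
FD 1: (69,0) -> (68,0) [heading=180, draw]
FD 11: (68,0) -> (57,0) [heading=180, draw]
RT 16: heading 180 -> 164
Final: pos=(57,0), heading=164, 12 segment(s) drawn

Start position: (0, 0)
Final position: (57, 0)
Distance = 57; >= 1e-6 -> NOT closed

Answer: no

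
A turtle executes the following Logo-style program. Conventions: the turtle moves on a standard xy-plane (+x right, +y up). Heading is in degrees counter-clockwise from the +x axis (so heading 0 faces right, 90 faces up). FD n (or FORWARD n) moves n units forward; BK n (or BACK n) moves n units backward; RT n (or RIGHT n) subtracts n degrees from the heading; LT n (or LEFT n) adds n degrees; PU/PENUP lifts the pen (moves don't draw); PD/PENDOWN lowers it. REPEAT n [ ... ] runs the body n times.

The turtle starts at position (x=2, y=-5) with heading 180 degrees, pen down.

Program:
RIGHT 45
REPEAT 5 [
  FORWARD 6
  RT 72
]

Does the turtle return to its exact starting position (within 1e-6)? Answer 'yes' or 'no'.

Executing turtle program step by step:
Start: pos=(2,-5), heading=180, pen down
RT 45: heading 180 -> 135
REPEAT 5 [
  -- iteration 1/5 --
  FD 6: (2,-5) -> (-2.243,-0.757) [heading=135, draw]
  RT 72: heading 135 -> 63
  -- iteration 2/5 --
  FD 6: (-2.243,-0.757) -> (0.481,4.589) [heading=63, draw]
  RT 72: heading 63 -> 351
  -- iteration 3/5 --
  FD 6: (0.481,4.589) -> (6.407,3.65) [heading=351, draw]
  RT 72: heading 351 -> 279
  -- iteration 4/5 --
  FD 6: (6.407,3.65) -> (7.346,-2.276) [heading=279, draw]
  RT 72: heading 279 -> 207
  -- iteration 5/5 --
  FD 6: (7.346,-2.276) -> (2,-5) [heading=207, draw]
  RT 72: heading 207 -> 135
]
Final: pos=(2,-5), heading=135, 5 segment(s) drawn

Start position: (2, -5)
Final position: (2, -5)
Distance = 0; < 1e-6 -> CLOSED

Answer: yes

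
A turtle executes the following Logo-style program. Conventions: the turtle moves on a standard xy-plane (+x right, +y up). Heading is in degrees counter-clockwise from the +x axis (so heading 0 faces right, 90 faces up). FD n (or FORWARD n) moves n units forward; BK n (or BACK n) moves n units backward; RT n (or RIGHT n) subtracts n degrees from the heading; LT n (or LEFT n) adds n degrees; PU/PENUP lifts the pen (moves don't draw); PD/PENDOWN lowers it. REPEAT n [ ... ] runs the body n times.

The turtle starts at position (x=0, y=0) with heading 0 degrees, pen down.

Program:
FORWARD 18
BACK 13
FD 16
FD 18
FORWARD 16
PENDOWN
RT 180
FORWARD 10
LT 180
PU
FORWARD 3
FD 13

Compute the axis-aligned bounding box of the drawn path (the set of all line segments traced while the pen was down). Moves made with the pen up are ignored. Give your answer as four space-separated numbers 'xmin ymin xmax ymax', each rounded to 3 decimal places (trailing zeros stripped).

Answer: 0 0 55 0

Derivation:
Executing turtle program step by step:
Start: pos=(0,0), heading=0, pen down
FD 18: (0,0) -> (18,0) [heading=0, draw]
BK 13: (18,0) -> (5,0) [heading=0, draw]
FD 16: (5,0) -> (21,0) [heading=0, draw]
FD 18: (21,0) -> (39,0) [heading=0, draw]
FD 16: (39,0) -> (55,0) [heading=0, draw]
PD: pen down
RT 180: heading 0 -> 180
FD 10: (55,0) -> (45,0) [heading=180, draw]
LT 180: heading 180 -> 0
PU: pen up
FD 3: (45,0) -> (48,0) [heading=0, move]
FD 13: (48,0) -> (61,0) [heading=0, move]
Final: pos=(61,0), heading=0, 6 segment(s) drawn

Segment endpoints: x in {0, 5, 18, 21, 39, 45, 55}, y in {0, 0}
xmin=0, ymin=0, xmax=55, ymax=0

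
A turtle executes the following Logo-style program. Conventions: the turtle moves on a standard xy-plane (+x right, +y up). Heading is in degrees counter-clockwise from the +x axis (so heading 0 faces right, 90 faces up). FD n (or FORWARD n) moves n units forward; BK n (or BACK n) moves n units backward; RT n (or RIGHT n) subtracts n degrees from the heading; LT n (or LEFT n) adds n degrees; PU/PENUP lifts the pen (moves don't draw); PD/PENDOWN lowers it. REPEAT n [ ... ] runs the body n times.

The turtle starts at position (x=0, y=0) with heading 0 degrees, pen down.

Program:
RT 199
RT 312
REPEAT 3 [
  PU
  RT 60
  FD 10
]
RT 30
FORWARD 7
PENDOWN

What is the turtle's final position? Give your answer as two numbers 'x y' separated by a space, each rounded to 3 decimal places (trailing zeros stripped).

Answer: 7.348 19.875

Derivation:
Executing turtle program step by step:
Start: pos=(0,0), heading=0, pen down
RT 199: heading 0 -> 161
RT 312: heading 161 -> 209
REPEAT 3 [
  -- iteration 1/3 --
  PU: pen up
  RT 60: heading 209 -> 149
  FD 10: (0,0) -> (-8.572,5.15) [heading=149, move]
  -- iteration 2/3 --
  PU: pen up
  RT 60: heading 149 -> 89
  FD 10: (-8.572,5.15) -> (-8.397,15.149) [heading=89, move]
  -- iteration 3/3 --
  PU: pen up
  RT 60: heading 89 -> 29
  FD 10: (-8.397,15.149) -> (0.349,19.997) [heading=29, move]
]
RT 30: heading 29 -> 359
FD 7: (0.349,19.997) -> (7.348,19.875) [heading=359, move]
PD: pen down
Final: pos=(7.348,19.875), heading=359, 0 segment(s) drawn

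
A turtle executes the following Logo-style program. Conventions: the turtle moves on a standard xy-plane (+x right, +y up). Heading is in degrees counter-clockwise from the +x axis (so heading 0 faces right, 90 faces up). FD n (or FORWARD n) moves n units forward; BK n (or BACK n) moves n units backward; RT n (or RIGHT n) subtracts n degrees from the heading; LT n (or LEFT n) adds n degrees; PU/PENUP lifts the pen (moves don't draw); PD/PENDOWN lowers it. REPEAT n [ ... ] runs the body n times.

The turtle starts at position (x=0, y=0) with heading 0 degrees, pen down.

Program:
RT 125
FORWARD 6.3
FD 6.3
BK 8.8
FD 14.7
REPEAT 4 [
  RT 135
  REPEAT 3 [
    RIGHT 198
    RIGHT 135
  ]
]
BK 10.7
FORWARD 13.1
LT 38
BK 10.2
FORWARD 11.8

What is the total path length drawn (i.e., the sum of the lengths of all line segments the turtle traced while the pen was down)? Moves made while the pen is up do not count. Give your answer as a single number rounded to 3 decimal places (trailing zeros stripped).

Executing turtle program step by step:
Start: pos=(0,0), heading=0, pen down
RT 125: heading 0 -> 235
FD 6.3: (0,0) -> (-3.614,-5.161) [heading=235, draw]
FD 6.3: (-3.614,-5.161) -> (-7.227,-10.321) [heading=235, draw]
BK 8.8: (-7.227,-10.321) -> (-2.18,-3.113) [heading=235, draw]
FD 14.7: (-2.18,-3.113) -> (-10.611,-15.154) [heading=235, draw]
REPEAT 4 [
  -- iteration 1/4 --
  RT 135: heading 235 -> 100
  REPEAT 3 [
    -- iteration 1/3 --
    RT 198: heading 100 -> 262
    RT 135: heading 262 -> 127
    -- iteration 2/3 --
    RT 198: heading 127 -> 289
    RT 135: heading 289 -> 154
    -- iteration 3/3 --
    RT 198: heading 154 -> 316
    RT 135: heading 316 -> 181
  ]
  -- iteration 2/4 --
  RT 135: heading 181 -> 46
  REPEAT 3 [
    -- iteration 1/3 --
    RT 198: heading 46 -> 208
    RT 135: heading 208 -> 73
    -- iteration 2/3 --
    RT 198: heading 73 -> 235
    RT 135: heading 235 -> 100
    -- iteration 3/3 --
    RT 198: heading 100 -> 262
    RT 135: heading 262 -> 127
  ]
  -- iteration 3/4 --
  RT 135: heading 127 -> 352
  REPEAT 3 [
    -- iteration 1/3 --
    RT 198: heading 352 -> 154
    RT 135: heading 154 -> 19
    -- iteration 2/3 --
    RT 198: heading 19 -> 181
    RT 135: heading 181 -> 46
    -- iteration 3/3 --
    RT 198: heading 46 -> 208
    RT 135: heading 208 -> 73
  ]
  -- iteration 4/4 --
  RT 135: heading 73 -> 298
  REPEAT 3 [
    -- iteration 1/3 --
    RT 198: heading 298 -> 100
    RT 135: heading 100 -> 325
    -- iteration 2/3 --
    RT 198: heading 325 -> 127
    RT 135: heading 127 -> 352
    -- iteration 3/3 --
    RT 198: heading 352 -> 154
    RT 135: heading 154 -> 19
  ]
]
BK 10.7: (-10.611,-15.154) -> (-20.728,-18.638) [heading=19, draw]
FD 13.1: (-20.728,-18.638) -> (-8.342,-14.373) [heading=19, draw]
LT 38: heading 19 -> 57
BK 10.2: (-8.342,-14.373) -> (-13.897,-22.927) [heading=57, draw]
FD 11.8: (-13.897,-22.927) -> (-7.47,-13.031) [heading=57, draw]
Final: pos=(-7.47,-13.031), heading=57, 8 segment(s) drawn

Segment lengths:
  seg 1: (0,0) -> (-3.614,-5.161), length = 6.3
  seg 2: (-3.614,-5.161) -> (-7.227,-10.321), length = 6.3
  seg 3: (-7.227,-10.321) -> (-2.18,-3.113), length = 8.8
  seg 4: (-2.18,-3.113) -> (-10.611,-15.154), length = 14.7
  seg 5: (-10.611,-15.154) -> (-20.728,-18.638), length = 10.7
  seg 6: (-20.728,-18.638) -> (-8.342,-14.373), length = 13.1
  seg 7: (-8.342,-14.373) -> (-13.897,-22.927), length = 10.2
  seg 8: (-13.897,-22.927) -> (-7.47,-13.031), length = 11.8
Total = 81.9

Answer: 81.9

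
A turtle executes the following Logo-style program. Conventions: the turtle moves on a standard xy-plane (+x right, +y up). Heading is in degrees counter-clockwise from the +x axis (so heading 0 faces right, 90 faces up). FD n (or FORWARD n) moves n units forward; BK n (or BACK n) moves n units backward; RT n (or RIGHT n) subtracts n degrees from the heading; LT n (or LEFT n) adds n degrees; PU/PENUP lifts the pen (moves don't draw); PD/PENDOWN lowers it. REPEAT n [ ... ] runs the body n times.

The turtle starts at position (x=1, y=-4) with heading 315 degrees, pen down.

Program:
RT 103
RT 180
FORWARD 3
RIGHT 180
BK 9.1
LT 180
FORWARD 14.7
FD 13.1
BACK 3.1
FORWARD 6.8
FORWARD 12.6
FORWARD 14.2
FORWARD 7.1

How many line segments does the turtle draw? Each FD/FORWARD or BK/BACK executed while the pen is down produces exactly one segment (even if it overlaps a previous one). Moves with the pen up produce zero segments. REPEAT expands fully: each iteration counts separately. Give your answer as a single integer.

Answer: 9

Derivation:
Executing turtle program step by step:
Start: pos=(1,-4), heading=315, pen down
RT 103: heading 315 -> 212
RT 180: heading 212 -> 32
FD 3: (1,-4) -> (3.544,-2.41) [heading=32, draw]
RT 180: heading 32 -> 212
BK 9.1: (3.544,-2.41) -> (11.261,2.412) [heading=212, draw]
LT 180: heading 212 -> 32
FD 14.7: (11.261,2.412) -> (23.728,10.202) [heading=32, draw]
FD 13.1: (23.728,10.202) -> (34.837,17.144) [heading=32, draw]
BK 3.1: (34.837,17.144) -> (32.208,15.501) [heading=32, draw]
FD 6.8: (32.208,15.501) -> (37.975,19.104) [heading=32, draw]
FD 12.6: (37.975,19.104) -> (48.66,25.781) [heading=32, draw]
FD 14.2: (48.66,25.781) -> (60.703,33.306) [heading=32, draw]
FD 7.1: (60.703,33.306) -> (66.724,37.069) [heading=32, draw]
Final: pos=(66.724,37.069), heading=32, 9 segment(s) drawn
Segments drawn: 9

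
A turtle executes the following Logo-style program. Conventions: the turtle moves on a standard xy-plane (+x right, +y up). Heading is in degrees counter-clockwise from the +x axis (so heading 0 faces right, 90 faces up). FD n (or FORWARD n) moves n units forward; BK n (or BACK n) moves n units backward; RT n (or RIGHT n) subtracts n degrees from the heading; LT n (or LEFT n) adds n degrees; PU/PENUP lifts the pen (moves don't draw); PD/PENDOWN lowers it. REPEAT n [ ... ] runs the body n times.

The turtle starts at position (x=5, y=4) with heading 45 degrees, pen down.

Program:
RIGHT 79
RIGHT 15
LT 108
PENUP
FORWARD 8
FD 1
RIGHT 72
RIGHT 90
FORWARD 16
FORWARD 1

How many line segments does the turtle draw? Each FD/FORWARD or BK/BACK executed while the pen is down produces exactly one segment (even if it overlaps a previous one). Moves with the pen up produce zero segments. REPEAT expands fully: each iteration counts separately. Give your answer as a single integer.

Executing turtle program step by step:
Start: pos=(5,4), heading=45, pen down
RT 79: heading 45 -> 326
RT 15: heading 326 -> 311
LT 108: heading 311 -> 59
PU: pen up
FD 8: (5,4) -> (9.12,10.857) [heading=59, move]
FD 1: (9.12,10.857) -> (9.635,11.715) [heading=59, move]
RT 72: heading 59 -> 347
RT 90: heading 347 -> 257
FD 16: (9.635,11.715) -> (6.036,-3.875) [heading=257, move]
FD 1: (6.036,-3.875) -> (5.811,-4.85) [heading=257, move]
Final: pos=(5.811,-4.85), heading=257, 0 segment(s) drawn
Segments drawn: 0

Answer: 0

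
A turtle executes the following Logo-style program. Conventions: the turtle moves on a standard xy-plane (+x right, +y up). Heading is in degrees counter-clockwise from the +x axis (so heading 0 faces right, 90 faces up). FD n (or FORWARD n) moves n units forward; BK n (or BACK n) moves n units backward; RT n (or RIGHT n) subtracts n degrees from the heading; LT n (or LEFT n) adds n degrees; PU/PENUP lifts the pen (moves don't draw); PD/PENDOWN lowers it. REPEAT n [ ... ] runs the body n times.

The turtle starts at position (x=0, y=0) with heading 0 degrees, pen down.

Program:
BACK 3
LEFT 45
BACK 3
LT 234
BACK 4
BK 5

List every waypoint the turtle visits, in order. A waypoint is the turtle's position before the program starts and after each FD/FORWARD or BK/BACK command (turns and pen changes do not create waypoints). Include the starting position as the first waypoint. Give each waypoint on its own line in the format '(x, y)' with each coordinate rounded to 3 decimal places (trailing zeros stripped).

Executing turtle program step by step:
Start: pos=(0,0), heading=0, pen down
BK 3: (0,0) -> (-3,0) [heading=0, draw]
LT 45: heading 0 -> 45
BK 3: (-3,0) -> (-5.121,-2.121) [heading=45, draw]
LT 234: heading 45 -> 279
BK 4: (-5.121,-2.121) -> (-5.747,1.829) [heading=279, draw]
BK 5: (-5.747,1.829) -> (-6.529,6.768) [heading=279, draw]
Final: pos=(-6.529,6.768), heading=279, 4 segment(s) drawn
Waypoints (5 total):
(0, 0)
(-3, 0)
(-5.121, -2.121)
(-5.747, 1.829)
(-6.529, 6.768)

Answer: (0, 0)
(-3, 0)
(-5.121, -2.121)
(-5.747, 1.829)
(-6.529, 6.768)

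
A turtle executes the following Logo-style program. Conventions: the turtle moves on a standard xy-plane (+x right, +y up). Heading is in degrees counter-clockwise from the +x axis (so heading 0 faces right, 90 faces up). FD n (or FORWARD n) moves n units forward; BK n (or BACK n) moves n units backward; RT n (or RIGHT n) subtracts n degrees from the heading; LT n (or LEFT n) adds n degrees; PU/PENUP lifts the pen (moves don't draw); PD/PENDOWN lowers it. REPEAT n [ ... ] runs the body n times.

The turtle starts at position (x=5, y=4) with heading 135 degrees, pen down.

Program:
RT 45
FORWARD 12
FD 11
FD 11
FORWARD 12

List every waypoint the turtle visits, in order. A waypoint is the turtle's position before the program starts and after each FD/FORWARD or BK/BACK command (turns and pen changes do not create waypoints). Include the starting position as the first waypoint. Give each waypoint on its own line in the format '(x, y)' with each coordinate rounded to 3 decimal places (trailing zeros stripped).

Answer: (5, 4)
(5, 16)
(5, 27)
(5, 38)
(5, 50)

Derivation:
Executing turtle program step by step:
Start: pos=(5,4), heading=135, pen down
RT 45: heading 135 -> 90
FD 12: (5,4) -> (5,16) [heading=90, draw]
FD 11: (5,16) -> (5,27) [heading=90, draw]
FD 11: (5,27) -> (5,38) [heading=90, draw]
FD 12: (5,38) -> (5,50) [heading=90, draw]
Final: pos=(5,50), heading=90, 4 segment(s) drawn
Waypoints (5 total):
(5, 4)
(5, 16)
(5, 27)
(5, 38)
(5, 50)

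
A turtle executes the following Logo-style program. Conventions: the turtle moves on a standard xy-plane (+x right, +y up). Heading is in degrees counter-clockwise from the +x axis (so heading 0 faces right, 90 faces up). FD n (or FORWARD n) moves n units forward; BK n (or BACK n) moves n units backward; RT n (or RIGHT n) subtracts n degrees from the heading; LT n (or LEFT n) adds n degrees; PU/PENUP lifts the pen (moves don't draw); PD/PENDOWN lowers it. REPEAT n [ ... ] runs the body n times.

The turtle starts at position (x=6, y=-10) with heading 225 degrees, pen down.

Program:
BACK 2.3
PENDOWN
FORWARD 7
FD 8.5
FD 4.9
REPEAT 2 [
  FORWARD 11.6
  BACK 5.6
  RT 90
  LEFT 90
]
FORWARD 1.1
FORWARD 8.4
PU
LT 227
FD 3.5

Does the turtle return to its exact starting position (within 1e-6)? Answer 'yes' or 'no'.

Answer: no

Derivation:
Executing turtle program step by step:
Start: pos=(6,-10), heading=225, pen down
BK 2.3: (6,-10) -> (7.626,-8.374) [heading=225, draw]
PD: pen down
FD 7: (7.626,-8.374) -> (2.677,-13.323) [heading=225, draw]
FD 8.5: (2.677,-13.323) -> (-3.334,-19.334) [heading=225, draw]
FD 4.9: (-3.334,-19.334) -> (-6.799,-22.799) [heading=225, draw]
REPEAT 2 [
  -- iteration 1/2 --
  FD 11.6: (-6.799,-22.799) -> (-15.001,-31.001) [heading=225, draw]
  BK 5.6: (-15.001,-31.001) -> (-11.041,-27.041) [heading=225, draw]
  RT 90: heading 225 -> 135
  LT 90: heading 135 -> 225
  -- iteration 2/2 --
  FD 11.6: (-11.041,-27.041) -> (-19.244,-35.244) [heading=225, draw]
  BK 5.6: (-19.244,-35.244) -> (-15.284,-31.284) [heading=225, draw]
  RT 90: heading 225 -> 135
  LT 90: heading 135 -> 225
]
FD 1.1: (-15.284,-31.284) -> (-16.062,-32.062) [heading=225, draw]
FD 8.4: (-16.062,-32.062) -> (-22.001,-38.001) [heading=225, draw]
PU: pen up
LT 227: heading 225 -> 92
FD 3.5: (-22.001,-38.001) -> (-22.124,-34.504) [heading=92, move]
Final: pos=(-22.124,-34.504), heading=92, 10 segment(s) drawn

Start position: (6, -10)
Final position: (-22.124, -34.504)
Distance = 37.301; >= 1e-6 -> NOT closed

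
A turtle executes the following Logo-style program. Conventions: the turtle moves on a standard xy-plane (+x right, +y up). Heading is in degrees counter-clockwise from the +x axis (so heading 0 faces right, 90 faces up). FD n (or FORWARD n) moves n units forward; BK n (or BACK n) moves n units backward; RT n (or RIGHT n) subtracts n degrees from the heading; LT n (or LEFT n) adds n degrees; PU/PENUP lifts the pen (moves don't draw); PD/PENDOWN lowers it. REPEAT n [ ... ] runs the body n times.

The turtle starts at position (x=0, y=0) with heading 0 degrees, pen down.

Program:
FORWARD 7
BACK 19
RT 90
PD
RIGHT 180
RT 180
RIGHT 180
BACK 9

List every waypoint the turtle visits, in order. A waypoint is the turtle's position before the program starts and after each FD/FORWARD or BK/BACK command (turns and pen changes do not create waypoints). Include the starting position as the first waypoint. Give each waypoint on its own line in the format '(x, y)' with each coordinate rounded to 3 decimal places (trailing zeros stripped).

Answer: (0, 0)
(7, 0)
(-12, 0)
(-12, -9)

Derivation:
Executing turtle program step by step:
Start: pos=(0,0), heading=0, pen down
FD 7: (0,0) -> (7,0) [heading=0, draw]
BK 19: (7,0) -> (-12,0) [heading=0, draw]
RT 90: heading 0 -> 270
PD: pen down
RT 180: heading 270 -> 90
RT 180: heading 90 -> 270
RT 180: heading 270 -> 90
BK 9: (-12,0) -> (-12,-9) [heading=90, draw]
Final: pos=(-12,-9), heading=90, 3 segment(s) drawn
Waypoints (4 total):
(0, 0)
(7, 0)
(-12, 0)
(-12, -9)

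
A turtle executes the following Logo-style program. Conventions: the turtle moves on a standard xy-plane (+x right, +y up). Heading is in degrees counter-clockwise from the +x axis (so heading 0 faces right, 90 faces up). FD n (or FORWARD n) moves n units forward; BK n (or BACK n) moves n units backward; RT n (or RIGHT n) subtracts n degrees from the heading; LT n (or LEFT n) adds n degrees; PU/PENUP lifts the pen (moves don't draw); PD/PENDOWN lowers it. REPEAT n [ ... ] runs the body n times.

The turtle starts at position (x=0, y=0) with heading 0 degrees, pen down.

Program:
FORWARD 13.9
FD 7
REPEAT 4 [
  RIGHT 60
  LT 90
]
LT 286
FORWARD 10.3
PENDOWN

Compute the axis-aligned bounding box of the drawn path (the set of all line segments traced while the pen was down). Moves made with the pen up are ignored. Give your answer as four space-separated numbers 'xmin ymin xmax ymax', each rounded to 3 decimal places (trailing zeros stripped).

Executing turtle program step by step:
Start: pos=(0,0), heading=0, pen down
FD 13.9: (0,0) -> (13.9,0) [heading=0, draw]
FD 7: (13.9,0) -> (20.9,0) [heading=0, draw]
REPEAT 4 [
  -- iteration 1/4 --
  RT 60: heading 0 -> 300
  LT 90: heading 300 -> 30
  -- iteration 2/4 --
  RT 60: heading 30 -> 330
  LT 90: heading 330 -> 60
  -- iteration 3/4 --
  RT 60: heading 60 -> 0
  LT 90: heading 0 -> 90
  -- iteration 4/4 --
  RT 60: heading 90 -> 30
  LT 90: heading 30 -> 120
]
LT 286: heading 120 -> 46
FD 10.3: (20.9,0) -> (28.055,7.409) [heading=46, draw]
PD: pen down
Final: pos=(28.055,7.409), heading=46, 3 segment(s) drawn

Segment endpoints: x in {0, 13.9, 20.9, 28.055}, y in {0, 7.409}
xmin=0, ymin=0, xmax=28.055, ymax=7.409

Answer: 0 0 28.055 7.409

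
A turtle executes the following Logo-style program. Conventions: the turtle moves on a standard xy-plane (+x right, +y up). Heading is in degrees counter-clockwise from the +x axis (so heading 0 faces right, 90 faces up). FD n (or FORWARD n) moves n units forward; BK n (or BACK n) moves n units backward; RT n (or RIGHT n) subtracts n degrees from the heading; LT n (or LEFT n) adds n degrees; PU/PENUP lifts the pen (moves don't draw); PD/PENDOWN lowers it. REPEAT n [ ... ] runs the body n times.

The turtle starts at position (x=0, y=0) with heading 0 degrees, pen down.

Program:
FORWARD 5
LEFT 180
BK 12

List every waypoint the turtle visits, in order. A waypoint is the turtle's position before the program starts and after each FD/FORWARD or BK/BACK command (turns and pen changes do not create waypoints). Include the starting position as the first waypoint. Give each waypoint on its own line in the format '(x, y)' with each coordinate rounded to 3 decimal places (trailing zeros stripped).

Executing turtle program step by step:
Start: pos=(0,0), heading=0, pen down
FD 5: (0,0) -> (5,0) [heading=0, draw]
LT 180: heading 0 -> 180
BK 12: (5,0) -> (17,0) [heading=180, draw]
Final: pos=(17,0), heading=180, 2 segment(s) drawn
Waypoints (3 total):
(0, 0)
(5, 0)
(17, 0)

Answer: (0, 0)
(5, 0)
(17, 0)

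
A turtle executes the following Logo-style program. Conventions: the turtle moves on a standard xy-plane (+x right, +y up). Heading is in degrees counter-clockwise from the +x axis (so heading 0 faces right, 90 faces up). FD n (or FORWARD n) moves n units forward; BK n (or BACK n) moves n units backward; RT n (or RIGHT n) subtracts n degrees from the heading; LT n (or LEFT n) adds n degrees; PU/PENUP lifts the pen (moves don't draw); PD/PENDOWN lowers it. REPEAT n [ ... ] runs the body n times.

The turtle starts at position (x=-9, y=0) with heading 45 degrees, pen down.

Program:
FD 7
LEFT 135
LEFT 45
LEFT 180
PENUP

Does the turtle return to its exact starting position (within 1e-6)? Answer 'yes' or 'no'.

Answer: no

Derivation:
Executing turtle program step by step:
Start: pos=(-9,0), heading=45, pen down
FD 7: (-9,0) -> (-4.05,4.95) [heading=45, draw]
LT 135: heading 45 -> 180
LT 45: heading 180 -> 225
LT 180: heading 225 -> 45
PU: pen up
Final: pos=(-4.05,4.95), heading=45, 1 segment(s) drawn

Start position: (-9, 0)
Final position: (-4.05, 4.95)
Distance = 7; >= 1e-6 -> NOT closed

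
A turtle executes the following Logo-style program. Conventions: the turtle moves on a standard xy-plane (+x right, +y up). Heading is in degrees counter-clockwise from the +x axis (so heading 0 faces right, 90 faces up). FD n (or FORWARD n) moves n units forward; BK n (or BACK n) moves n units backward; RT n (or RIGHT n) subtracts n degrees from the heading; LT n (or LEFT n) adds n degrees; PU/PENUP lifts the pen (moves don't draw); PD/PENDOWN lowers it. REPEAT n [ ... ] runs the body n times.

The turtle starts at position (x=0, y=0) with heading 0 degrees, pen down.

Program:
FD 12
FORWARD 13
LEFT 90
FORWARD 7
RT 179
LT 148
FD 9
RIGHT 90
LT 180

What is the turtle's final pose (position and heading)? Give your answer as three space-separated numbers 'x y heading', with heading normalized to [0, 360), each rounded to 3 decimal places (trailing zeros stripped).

Executing turtle program step by step:
Start: pos=(0,0), heading=0, pen down
FD 12: (0,0) -> (12,0) [heading=0, draw]
FD 13: (12,0) -> (25,0) [heading=0, draw]
LT 90: heading 0 -> 90
FD 7: (25,0) -> (25,7) [heading=90, draw]
RT 179: heading 90 -> 271
LT 148: heading 271 -> 59
FD 9: (25,7) -> (29.635,14.715) [heading=59, draw]
RT 90: heading 59 -> 329
LT 180: heading 329 -> 149
Final: pos=(29.635,14.715), heading=149, 4 segment(s) drawn

Answer: 29.635 14.715 149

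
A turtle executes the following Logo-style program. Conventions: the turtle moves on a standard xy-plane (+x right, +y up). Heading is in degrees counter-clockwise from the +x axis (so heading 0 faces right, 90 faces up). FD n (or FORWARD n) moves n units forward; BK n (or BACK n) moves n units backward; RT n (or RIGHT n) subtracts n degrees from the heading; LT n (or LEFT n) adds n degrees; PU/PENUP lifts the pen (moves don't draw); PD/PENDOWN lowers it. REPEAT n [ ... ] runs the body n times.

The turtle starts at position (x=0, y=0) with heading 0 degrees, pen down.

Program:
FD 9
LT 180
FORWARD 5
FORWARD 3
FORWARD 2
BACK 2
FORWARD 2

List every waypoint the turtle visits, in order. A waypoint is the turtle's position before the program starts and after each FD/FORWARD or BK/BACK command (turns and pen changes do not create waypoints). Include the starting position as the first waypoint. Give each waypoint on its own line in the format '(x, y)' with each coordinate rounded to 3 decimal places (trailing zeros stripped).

Answer: (0, 0)
(9, 0)
(4, 0)
(1, 0)
(-1, 0)
(1, 0)
(-1, 0)

Derivation:
Executing turtle program step by step:
Start: pos=(0,0), heading=0, pen down
FD 9: (0,0) -> (9,0) [heading=0, draw]
LT 180: heading 0 -> 180
FD 5: (9,0) -> (4,0) [heading=180, draw]
FD 3: (4,0) -> (1,0) [heading=180, draw]
FD 2: (1,0) -> (-1,0) [heading=180, draw]
BK 2: (-1,0) -> (1,0) [heading=180, draw]
FD 2: (1,0) -> (-1,0) [heading=180, draw]
Final: pos=(-1,0), heading=180, 6 segment(s) drawn
Waypoints (7 total):
(0, 0)
(9, 0)
(4, 0)
(1, 0)
(-1, 0)
(1, 0)
(-1, 0)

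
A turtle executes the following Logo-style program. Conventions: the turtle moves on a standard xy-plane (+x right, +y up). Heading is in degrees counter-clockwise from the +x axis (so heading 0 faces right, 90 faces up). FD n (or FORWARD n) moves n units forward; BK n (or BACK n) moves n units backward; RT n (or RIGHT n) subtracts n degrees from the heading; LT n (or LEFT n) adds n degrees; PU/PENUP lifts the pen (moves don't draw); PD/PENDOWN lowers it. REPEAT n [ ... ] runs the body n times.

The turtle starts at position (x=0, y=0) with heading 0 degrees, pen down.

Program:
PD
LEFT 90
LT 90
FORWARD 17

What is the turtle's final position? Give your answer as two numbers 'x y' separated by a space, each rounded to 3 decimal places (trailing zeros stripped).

Answer: -17 0

Derivation:
Executing turtle program step by step:
Start: pos=(0,0), heading=0, pen down
PD: pen down
LT 90: heading 0 -> 90
LT 90: heading 90 -> 180
FD 17: (0,0) -> (-17,0) [heading=180, draw]
Final: pos=(-17,0), heading=180, 1 segment(s) drawn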